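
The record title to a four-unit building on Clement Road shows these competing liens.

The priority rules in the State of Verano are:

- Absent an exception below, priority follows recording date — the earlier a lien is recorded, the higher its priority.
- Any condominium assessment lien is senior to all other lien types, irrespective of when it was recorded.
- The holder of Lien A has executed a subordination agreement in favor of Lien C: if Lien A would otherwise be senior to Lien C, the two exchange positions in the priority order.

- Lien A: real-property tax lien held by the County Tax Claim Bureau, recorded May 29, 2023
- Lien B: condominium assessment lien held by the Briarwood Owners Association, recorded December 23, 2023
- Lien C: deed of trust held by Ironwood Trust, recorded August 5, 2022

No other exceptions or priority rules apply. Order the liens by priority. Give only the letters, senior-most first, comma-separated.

B is a condominium assessment lien, so it outranks all other liens regardless of date.
Remaining liens by effective date: C (August 5, 2022), A (May 29, 2023).
Since A is not senior to C, the subordination leaves the order unchanged.

B, C, A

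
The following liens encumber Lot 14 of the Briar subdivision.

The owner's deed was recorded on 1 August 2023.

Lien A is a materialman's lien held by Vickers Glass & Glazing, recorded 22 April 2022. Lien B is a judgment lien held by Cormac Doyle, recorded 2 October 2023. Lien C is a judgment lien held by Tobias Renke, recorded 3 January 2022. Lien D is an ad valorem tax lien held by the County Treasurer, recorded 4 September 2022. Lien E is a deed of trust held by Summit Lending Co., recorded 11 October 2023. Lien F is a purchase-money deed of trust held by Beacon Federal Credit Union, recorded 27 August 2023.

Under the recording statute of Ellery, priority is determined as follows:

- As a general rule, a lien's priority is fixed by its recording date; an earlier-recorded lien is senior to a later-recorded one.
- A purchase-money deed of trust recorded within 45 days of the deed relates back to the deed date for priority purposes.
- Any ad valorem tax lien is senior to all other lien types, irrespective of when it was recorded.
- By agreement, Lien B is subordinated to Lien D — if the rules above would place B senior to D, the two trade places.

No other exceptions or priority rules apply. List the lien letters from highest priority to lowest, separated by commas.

D, C, A, F, B, E

Adjusting effective dates: F relates back to the deed date 1 August 2023.
As an ad valorem tax lien, D is senior to every other lien.
The other liens, earliest effective date first: C (3 January 2022), A (22 April 2022), F (1 August 2023), B (2 October 2023), E (11 October 2023).
B already ranks below D; the subordination has no effect.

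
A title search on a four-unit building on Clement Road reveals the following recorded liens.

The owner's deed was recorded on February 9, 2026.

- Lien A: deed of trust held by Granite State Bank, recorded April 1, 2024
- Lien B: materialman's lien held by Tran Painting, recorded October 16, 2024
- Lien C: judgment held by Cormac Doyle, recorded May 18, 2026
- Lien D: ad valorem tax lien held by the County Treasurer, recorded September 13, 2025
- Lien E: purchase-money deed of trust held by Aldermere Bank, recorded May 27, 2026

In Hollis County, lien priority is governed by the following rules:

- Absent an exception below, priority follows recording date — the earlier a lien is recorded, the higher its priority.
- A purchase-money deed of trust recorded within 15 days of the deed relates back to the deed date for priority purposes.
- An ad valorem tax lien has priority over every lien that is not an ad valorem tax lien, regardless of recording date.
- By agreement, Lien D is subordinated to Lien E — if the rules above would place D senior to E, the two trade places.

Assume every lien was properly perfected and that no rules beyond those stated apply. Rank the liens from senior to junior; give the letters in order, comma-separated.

First, effective dates: E was recorded 107 days after the deed — beyond 15 days — so no relation-back applies.
As an ad valorem tax lien, D is senior to every other lien.
Ordering the rest by effective date: A (April 1, 2024), B (October 16, 2024), C (May 18, 2026), E (May 27, 2026).
D is senior to E before the subordination, so the two trade places.

E, A, B, C, D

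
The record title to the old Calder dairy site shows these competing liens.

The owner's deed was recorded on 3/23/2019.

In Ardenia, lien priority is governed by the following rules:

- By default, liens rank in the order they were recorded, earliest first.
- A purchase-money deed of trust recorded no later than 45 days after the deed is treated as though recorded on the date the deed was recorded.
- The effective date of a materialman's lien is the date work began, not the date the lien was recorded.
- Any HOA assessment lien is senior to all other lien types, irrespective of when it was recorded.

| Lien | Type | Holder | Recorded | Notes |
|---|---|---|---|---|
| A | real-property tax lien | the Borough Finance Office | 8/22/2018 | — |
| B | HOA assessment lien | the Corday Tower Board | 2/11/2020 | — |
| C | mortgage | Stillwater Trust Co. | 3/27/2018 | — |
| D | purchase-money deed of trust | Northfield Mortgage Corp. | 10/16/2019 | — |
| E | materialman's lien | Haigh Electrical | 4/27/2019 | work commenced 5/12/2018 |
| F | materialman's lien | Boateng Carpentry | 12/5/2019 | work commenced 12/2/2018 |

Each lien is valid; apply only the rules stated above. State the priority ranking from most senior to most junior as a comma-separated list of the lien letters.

B, C, E, A, F, D

Effective dates: D missed the 45-day window (207 days after the deed), so its recording date stands; E's effective date is 5/12/2018, when work began; F relates back to 12/2/2018 (work commenced).
B is an HOA assessment lien, so it outranks all other liens regardless of date.
The other liens, earliest effective date first: C (3/27/2018), E (5/12/2018), A (8/22/2018), F (12/2/2018), D (10/16/2019).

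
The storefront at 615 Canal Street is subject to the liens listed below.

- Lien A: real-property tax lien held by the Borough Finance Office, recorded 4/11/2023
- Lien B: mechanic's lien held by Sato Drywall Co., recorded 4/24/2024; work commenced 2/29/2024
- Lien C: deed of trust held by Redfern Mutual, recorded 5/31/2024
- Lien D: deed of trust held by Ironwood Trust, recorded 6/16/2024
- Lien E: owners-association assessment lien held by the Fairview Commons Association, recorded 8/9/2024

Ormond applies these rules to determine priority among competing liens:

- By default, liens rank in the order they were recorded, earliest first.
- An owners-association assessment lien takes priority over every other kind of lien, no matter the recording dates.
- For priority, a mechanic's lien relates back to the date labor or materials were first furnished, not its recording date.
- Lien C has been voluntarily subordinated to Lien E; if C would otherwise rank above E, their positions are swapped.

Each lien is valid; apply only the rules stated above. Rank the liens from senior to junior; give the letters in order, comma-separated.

E, A, B, C, D

Adjusting effective dates: B's effective date is 2/29/2024, when work began.
E is an owners-association assessment lien, so it outranks all other liens regardless of date.
The other liens, earliest effective date first: A (4/11/2023), B (2/29/2024), C (5/31/2024), D (6/16/2024).
C is already junior to E, so the subordination agreement changes nothing.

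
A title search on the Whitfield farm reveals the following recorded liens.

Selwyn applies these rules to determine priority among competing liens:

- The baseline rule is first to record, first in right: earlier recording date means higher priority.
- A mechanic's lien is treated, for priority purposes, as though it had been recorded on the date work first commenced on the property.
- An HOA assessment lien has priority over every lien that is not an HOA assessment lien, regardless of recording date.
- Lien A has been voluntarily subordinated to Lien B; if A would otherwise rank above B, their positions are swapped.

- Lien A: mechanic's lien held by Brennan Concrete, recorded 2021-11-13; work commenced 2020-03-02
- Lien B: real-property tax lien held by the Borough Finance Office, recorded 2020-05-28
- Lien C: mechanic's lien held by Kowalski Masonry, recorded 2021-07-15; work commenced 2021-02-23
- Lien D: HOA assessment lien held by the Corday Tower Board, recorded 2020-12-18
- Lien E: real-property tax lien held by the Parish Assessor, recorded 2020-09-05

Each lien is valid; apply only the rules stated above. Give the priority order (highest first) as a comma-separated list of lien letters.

First, effective dates: A's effective date is 2020-03-02, when work began; C is treated as recorded 2021-02-23, the work-commencement date.
D is an HOA assessment lien, so it outranks all other liens regardless of date.
The other liens, earliest effective date first: A (2020-03-02), B (2020-05-28), E (2020-09-05), C (2021-02-23).
The subordination applies — A was senior to B — so A and B swap.

D, B, A, E, C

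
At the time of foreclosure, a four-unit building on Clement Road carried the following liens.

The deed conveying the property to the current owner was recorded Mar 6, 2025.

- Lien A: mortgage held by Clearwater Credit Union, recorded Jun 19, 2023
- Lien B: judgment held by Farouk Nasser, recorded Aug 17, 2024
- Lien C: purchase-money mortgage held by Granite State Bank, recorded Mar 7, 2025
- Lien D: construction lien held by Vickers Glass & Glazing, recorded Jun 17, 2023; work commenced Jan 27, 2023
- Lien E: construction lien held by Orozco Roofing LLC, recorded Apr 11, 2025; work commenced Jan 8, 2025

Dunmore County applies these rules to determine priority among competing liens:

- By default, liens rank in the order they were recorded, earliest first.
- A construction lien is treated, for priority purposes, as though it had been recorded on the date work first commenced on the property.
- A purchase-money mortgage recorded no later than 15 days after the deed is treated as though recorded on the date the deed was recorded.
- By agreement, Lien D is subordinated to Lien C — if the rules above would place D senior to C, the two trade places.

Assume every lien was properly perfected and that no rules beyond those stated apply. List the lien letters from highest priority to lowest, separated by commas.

C, A, B, E, D

First, effective dates: C relates back to the deed date Mar 6, 2025; D's effective date is Jan 27, 2023, when work began; E's effective date is Jan 8, 2025, when work began.
Sorted by effective date: D (Jan 27, 2023), A (Jun 19, 2023), B (Aug 17, 2024), E (Jan 8, 2025), C (Mar 6, 2025).
D would otherwise be senior to C, so under the subordination agreement D and C exchange positions.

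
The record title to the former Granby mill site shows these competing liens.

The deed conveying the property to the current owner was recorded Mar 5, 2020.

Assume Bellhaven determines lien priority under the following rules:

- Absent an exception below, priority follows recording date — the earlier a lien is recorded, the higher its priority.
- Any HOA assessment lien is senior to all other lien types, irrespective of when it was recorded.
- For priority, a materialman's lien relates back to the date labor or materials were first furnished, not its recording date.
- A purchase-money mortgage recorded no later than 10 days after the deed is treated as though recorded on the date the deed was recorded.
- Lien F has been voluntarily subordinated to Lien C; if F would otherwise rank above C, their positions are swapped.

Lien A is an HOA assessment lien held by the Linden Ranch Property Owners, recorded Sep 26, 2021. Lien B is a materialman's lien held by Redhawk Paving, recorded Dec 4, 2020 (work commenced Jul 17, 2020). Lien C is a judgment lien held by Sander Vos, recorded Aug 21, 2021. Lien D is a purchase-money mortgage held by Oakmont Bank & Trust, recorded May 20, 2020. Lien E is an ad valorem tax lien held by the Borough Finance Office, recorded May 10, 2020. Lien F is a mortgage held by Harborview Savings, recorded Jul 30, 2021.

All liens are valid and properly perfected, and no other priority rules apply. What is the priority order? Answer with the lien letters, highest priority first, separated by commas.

A, E, D, B, C, F

Effective dates: B relates back to Jul 17, 2020 (work commenced); D missed the 10-day window (76 days after the deed), so its recording date stands.
A is an HOA assessment lien, so it outranks all other liens regardless of date.
Remaining liens by effective date: E (May 10, 2020), D (May 20, 2020), B (Jul 17, 2020), F (Jul 30, 2021), C (Aug 21, 2021).
The subordination applies — F was senior to C — so F and C swap.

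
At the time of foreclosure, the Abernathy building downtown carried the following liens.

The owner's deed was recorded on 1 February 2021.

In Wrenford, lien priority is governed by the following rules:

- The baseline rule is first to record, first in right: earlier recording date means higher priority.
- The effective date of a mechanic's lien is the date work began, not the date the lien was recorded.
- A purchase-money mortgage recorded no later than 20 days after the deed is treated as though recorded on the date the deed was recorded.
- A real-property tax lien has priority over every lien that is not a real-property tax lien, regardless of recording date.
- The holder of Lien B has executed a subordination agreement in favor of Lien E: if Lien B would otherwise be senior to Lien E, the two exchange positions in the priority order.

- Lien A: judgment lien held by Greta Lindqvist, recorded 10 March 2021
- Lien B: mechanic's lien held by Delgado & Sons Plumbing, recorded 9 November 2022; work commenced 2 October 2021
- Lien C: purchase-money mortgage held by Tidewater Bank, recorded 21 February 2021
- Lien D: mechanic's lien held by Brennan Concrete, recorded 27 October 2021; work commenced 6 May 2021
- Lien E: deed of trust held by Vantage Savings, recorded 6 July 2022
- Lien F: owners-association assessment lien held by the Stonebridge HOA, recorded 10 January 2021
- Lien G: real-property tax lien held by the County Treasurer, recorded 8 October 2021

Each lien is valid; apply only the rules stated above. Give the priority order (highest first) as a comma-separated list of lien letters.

G, F, C, A, D, E, B

Effective dates: B is treated as recorded 2 October 2021, the work-commencement date; C was recorded within the 20-day window, so its effective date is the deed date 1 February 2021; D is treated as recorded 6 May 2021, the work-commencement date.
As a real-property tax lien, G is senior to every other lien.
Ordering the rest by effective date: F (10 January 2021), C (1 February 2021), A (10 March 2021), D (6 May 2021), B (2 October 2021), E (6 July 2022).
Because B would otherwise rank above E, the subordination swaps them.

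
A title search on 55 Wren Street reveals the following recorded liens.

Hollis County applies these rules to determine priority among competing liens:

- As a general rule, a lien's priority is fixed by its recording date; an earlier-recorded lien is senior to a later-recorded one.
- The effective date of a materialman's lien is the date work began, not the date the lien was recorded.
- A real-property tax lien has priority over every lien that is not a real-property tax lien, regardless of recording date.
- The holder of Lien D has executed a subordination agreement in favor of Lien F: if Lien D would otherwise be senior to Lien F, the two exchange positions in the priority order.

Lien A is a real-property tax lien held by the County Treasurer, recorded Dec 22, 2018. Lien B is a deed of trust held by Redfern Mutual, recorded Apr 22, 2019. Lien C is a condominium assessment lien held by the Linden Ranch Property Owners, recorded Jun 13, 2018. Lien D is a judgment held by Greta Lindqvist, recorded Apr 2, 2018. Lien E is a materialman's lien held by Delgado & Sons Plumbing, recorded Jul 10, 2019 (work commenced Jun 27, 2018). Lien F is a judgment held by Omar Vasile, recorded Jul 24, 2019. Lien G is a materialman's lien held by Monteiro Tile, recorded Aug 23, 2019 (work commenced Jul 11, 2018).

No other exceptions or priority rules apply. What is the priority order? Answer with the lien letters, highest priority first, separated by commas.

Adjusting effective dates: E's effective date is Jun 27, 2018, when work began; G relates back to Jul 11, 2018 (work commenced).
A is a real-property tax lien and takes priority over every other lien.
The other liens, earliest effective date first: D (Apr 2, 2018), C (Jun 13, 2018), E (Jun 27, 2018), G (Jul 11, 2018), B (Apr 22, 2019), F (Jul 24, 2019).
D would otherwise be senior to F, so under the subordination agreement D and F exchange positions.

A, F, C, E, G, B, D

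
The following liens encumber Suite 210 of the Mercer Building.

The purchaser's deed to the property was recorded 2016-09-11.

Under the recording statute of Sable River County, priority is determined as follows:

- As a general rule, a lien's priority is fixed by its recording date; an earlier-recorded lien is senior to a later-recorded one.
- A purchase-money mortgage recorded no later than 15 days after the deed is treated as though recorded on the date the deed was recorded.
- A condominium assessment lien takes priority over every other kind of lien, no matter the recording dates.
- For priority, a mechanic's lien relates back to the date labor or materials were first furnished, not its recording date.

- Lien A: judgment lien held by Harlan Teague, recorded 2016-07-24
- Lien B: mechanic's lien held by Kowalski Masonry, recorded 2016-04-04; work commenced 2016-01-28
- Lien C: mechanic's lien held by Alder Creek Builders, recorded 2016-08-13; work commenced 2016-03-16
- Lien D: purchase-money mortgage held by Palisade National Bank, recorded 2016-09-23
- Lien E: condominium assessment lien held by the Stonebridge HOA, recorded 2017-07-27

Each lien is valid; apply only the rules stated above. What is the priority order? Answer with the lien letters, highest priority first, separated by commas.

E, B, C, A, D

First, effective dates: B is treated as recorded 2016-01-28, the work-commencement date; C relates back to 2016-03-16 (work commenced); D relates back to the deed date 2016-09-11.
E is a condominium assessment lien, so it outranks all other liens regardless of date.
Among the remaining liens, by effective date: B (2016-01-28), C (2016-03-16), A (2016-07-24), D (2016-09-11).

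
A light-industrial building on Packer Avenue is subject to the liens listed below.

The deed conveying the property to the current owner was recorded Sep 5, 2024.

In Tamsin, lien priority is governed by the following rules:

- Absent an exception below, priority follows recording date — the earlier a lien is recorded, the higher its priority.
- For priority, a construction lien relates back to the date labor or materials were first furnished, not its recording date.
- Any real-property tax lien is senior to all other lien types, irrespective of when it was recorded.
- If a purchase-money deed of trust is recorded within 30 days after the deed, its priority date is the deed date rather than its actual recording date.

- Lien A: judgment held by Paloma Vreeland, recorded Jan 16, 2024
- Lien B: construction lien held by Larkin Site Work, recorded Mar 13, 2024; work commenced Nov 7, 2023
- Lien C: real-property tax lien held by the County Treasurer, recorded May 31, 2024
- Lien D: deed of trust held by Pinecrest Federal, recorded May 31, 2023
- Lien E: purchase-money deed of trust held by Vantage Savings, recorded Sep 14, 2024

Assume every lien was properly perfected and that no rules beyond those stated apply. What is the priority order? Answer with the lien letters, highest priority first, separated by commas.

C, D, B, A, E

Effective dates: B's effective date is Nov 7, 2023, when work began; E's effective date is the deed date, Sep 5, 2024.
C, as a real-property tax lien, has superpriority and ranks first.
The other liens, earliest effective date first: D (May 31, 2023), B (Nov 7, 2023), A (Jan 16, 2024), E (Sep 5, 2024).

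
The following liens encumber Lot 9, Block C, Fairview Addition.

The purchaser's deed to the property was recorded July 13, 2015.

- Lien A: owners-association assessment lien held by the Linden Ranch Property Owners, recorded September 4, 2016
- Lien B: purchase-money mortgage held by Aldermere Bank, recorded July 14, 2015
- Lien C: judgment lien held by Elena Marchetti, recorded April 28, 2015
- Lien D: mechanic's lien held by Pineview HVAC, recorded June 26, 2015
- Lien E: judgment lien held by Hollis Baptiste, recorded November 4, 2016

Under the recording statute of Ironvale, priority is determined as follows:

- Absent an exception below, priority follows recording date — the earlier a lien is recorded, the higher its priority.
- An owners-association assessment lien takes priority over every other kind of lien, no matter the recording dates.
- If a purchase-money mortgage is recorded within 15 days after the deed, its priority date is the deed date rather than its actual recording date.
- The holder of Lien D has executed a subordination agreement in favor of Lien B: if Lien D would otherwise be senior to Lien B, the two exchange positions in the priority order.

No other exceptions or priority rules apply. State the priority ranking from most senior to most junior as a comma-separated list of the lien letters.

Effective dates: B relates back to the deed date July 13, 2015.
A, as an owners-association assessment lien, has superpriority and ranks first.
The other liens, earliest effective date first: C (April 28, 2015), D (June 26, 2015), B (July 13, 2015), E (November 4, 2016).
The subordination applies — D was senior to B — so D and B swap.

A, C, B, D, E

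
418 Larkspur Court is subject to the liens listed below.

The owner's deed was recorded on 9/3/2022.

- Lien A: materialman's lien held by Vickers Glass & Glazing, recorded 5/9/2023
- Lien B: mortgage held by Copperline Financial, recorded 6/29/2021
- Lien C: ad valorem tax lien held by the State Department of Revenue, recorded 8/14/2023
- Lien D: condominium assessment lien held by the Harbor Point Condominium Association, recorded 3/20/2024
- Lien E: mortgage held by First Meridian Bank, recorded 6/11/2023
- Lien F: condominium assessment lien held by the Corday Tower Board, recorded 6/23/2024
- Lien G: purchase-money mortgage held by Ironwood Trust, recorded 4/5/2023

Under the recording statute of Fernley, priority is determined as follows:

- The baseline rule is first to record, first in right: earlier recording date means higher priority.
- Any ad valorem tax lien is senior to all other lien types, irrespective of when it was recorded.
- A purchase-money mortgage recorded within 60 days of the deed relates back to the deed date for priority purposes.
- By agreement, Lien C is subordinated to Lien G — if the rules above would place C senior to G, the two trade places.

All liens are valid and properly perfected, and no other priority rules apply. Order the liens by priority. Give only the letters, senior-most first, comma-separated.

G, B, C, A, E, D, F

Adjusting effective dates: G was recorded 214 days after the deed, outside the 60-day window, so it keeps its recording date.
C, as an ad valorem tax lien, has superpriority and ranks first.
Ordering the rest by effective date: B (6/29/2021), G (4/5/2023), A (5/9/2023), E (6/11/2023), D (3/20/2024), F (6/23/2024).
C would otherwise be senior to G, so under the subordination agreement C and G exchange positions.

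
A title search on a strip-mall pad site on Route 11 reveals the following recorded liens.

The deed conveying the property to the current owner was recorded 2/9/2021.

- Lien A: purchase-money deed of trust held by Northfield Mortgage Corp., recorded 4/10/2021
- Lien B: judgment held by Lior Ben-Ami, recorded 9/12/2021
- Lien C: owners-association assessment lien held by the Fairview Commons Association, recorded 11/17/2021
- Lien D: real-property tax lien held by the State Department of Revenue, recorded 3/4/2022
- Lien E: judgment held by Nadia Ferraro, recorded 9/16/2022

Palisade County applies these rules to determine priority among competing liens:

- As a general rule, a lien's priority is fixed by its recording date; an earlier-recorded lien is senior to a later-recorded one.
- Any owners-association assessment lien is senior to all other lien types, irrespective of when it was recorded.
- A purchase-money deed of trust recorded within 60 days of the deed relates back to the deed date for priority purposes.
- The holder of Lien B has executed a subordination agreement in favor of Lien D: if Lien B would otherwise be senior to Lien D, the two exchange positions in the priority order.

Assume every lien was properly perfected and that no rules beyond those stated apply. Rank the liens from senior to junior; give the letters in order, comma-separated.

C, A, D, B, E

First, effective dates: A was recorded within the 60-day window, so its effective date is the deed date 2/9/2021.
C is an owners-association assessment lien, so it outranks all other liens regardless of date.
Among the remaining liens, by effective date: A (2/9/2021), B (9/12/2021), D (3/4/2022), E (9/16/2022).
B would otherwise be senior to D, so under the subordination agreement B and D exchange positions.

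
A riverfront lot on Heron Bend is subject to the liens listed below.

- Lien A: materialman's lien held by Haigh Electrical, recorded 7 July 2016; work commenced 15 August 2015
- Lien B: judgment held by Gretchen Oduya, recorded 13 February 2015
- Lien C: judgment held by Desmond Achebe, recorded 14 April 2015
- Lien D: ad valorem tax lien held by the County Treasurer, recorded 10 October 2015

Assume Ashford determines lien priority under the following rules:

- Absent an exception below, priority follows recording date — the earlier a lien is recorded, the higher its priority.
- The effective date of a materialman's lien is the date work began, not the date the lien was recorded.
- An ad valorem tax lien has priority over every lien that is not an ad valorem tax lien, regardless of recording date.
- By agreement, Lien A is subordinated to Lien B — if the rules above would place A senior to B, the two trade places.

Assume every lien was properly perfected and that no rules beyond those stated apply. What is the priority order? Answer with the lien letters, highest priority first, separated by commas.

D, B, C, A

First, effective dates: A's effective date is 15 August 2015, when work began.
As an ad valorem tax lien, D is senior to every other lien.
Ordering the rest by effective date: B (13 February 2015), C (14 April 2015), A (15 August 2015).
Since A is not senior to B, the subordination leaves the order unchanged.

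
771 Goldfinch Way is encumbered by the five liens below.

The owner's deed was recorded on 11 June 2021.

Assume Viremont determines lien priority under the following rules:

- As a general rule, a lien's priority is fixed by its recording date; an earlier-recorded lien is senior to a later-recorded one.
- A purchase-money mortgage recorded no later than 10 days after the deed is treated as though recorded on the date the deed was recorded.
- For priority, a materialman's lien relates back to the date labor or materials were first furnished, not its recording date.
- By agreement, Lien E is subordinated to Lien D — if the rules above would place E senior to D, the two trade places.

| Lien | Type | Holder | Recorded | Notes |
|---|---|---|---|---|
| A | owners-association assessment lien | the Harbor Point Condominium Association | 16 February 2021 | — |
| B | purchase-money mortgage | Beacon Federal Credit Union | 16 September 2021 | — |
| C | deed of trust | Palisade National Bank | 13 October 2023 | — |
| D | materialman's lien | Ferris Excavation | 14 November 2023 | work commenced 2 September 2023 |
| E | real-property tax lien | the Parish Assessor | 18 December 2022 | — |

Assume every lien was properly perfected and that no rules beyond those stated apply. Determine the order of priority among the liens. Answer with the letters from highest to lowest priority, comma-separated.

A, B, D, E, C

Effective dates: B missed the 10-day window (97 days after the deed), so its recording date stands; D relates back to 2 September 2023 (work commenced).
By effective date: A (16 February 2021), B (16 September 2021), E (18 December 2022), D (2 September 2023), C (13 October 2023).
The subordination applies — E was senior to D — so E and D swap.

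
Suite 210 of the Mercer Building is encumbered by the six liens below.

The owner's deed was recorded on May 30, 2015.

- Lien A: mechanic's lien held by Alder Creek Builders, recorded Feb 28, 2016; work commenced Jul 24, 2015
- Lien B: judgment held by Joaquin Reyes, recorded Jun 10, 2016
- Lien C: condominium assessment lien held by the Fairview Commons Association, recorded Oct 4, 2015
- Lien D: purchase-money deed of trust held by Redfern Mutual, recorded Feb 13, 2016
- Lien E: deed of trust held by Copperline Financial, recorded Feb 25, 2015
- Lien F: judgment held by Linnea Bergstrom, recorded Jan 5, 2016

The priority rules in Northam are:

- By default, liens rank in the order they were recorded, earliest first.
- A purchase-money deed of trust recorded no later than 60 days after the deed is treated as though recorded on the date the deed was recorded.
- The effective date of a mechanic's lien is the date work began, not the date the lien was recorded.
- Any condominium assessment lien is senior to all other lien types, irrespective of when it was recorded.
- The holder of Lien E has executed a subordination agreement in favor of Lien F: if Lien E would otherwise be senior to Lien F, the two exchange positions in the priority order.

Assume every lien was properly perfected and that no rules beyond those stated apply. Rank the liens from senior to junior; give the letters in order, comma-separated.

C, F, A, E, D, B

Effective dates: A is treated as recorded Jul 24, 2015, the work-commencement date; D was recorded 259 days after the deed — beyond 60 days — so no relation-back applies.
As a condominium assessment lien, C is senior to every other lien.
Remaining liens by effective date: E (Feb 25, 2015), A (Jul 24, 2015), F (Jan 5, 2016), D (Feb 13, 2016), B (Jun 10, 2016).
Because E would otherwise rank above F, the subordination swaps them.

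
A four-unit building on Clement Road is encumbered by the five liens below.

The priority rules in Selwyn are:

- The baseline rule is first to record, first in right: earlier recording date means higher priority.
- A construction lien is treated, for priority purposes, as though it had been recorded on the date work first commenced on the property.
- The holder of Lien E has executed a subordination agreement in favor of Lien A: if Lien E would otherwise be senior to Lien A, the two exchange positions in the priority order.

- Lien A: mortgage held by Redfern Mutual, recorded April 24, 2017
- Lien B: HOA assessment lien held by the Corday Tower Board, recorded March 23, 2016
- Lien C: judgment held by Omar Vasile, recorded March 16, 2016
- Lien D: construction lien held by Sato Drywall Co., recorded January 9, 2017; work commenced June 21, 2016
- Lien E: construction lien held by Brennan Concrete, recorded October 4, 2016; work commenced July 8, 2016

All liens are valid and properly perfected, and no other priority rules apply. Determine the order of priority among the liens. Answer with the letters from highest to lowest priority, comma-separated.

C, B, D, A, E

Effective dates: D relates back to June 21, 2016 (work commenced); E's effective date is July 8, 2016, when work began.
Sorted by effective date: C (March 16, 2016), B (March 23, 2016), D (June 21, 2016), E (July 8, 2016), A (April 24, 2017).
Because E would otherwise rank above A, the subordination swaps them.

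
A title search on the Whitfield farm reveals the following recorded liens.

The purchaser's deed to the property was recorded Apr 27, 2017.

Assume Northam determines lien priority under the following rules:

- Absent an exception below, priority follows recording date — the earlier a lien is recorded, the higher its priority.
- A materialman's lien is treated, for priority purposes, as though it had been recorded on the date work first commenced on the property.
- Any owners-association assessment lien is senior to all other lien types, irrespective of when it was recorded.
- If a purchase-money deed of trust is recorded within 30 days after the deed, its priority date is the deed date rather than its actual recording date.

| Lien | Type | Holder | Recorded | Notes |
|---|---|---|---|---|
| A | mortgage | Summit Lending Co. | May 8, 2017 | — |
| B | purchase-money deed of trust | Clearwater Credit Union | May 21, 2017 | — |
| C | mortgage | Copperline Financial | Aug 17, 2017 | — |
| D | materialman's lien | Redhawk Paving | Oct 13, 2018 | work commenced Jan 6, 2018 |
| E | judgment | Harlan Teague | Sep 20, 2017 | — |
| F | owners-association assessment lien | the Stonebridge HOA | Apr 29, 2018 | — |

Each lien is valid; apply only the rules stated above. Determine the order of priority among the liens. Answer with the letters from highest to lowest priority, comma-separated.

Effective dates after the stated exceptions: B relates back to the deed date Apr 27, 2017; D's effective date is Jan 6, 2018, when work began.
F is an owners-association assessment lien, so it outranks all other liens regardless of date.
Ordering the rest by effective date: B (Apr 27, 2017), A (May 8, 2017), C (Aug 17, 2017), E (Sep 20, 2017), D (Jan 6, 2018).

F, B, A, C, E, D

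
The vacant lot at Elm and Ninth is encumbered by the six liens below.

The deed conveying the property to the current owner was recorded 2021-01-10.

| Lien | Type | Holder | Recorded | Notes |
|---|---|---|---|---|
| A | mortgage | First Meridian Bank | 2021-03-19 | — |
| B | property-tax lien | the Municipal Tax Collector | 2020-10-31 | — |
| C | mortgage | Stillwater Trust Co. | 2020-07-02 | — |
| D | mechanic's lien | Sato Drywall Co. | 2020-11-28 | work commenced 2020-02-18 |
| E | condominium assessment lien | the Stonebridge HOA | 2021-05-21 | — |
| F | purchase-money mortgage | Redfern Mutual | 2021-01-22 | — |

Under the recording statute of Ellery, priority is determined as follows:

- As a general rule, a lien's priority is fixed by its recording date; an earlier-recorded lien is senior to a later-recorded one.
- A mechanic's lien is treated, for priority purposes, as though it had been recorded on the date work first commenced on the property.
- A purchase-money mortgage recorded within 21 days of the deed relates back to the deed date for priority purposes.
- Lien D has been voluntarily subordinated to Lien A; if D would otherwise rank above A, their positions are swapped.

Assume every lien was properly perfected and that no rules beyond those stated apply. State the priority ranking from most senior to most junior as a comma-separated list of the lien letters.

A, C, B, F, D, E

Effective dates: D's effective date is 2020-02-18, when work began; F's effective date is the deed date, 2021-01-10.
Ordering by effective date: D (2020-02-18), C (2020-07-02), B (2020-10-31), F (2021-01-10), A (2021-03-19), E (2021-05-21).
The subordination applies — D was senior to A — so D and A swap.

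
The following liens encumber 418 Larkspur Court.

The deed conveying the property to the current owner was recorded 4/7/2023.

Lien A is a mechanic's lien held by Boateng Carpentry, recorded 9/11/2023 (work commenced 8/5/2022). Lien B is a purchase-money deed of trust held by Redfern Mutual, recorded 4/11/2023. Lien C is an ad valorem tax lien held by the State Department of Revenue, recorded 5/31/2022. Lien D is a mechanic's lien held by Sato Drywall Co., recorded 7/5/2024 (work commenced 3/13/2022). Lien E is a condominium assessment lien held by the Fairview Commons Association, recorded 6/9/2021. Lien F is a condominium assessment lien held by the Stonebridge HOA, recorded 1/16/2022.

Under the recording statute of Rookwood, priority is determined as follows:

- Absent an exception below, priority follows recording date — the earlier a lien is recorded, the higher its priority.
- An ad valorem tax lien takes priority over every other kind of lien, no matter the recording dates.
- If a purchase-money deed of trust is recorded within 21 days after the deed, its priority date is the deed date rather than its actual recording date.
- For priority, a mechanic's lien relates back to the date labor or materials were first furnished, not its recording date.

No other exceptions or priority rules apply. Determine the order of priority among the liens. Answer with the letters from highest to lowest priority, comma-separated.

C, E, F, D, A, B

Effective dates: A's effective date is 8/5/2022, when work began; B relates back to the deed date 4/7/2023; D is treated as recorded 3/13/2022, the work-commencement date.
C is an ad valorem tax lien and takes priority over every other lien.
Among the remaining liens, by effective date: E (6/9/2021), F (1/16/2022), D (3/13/2022), A (8/5/2022), B (4/7/2023).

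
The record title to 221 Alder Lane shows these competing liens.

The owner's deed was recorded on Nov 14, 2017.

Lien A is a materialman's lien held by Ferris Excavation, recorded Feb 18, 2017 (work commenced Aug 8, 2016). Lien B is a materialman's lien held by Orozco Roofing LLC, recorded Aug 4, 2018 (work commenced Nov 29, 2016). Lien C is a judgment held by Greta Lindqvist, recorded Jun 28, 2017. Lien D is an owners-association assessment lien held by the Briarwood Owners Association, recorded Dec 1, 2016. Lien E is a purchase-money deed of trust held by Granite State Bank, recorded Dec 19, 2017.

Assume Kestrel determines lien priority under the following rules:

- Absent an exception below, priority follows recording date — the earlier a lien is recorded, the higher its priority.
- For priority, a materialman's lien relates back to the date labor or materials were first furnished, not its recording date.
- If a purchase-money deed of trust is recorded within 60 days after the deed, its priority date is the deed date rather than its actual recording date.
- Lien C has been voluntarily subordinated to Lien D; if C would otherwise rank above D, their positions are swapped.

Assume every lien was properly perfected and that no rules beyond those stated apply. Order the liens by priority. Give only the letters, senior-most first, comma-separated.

Effective dates after the stated exceptions: A's effective date is Aug 8, 2016, when work began; B's effective date is Nov 29, 2016, when work began; E's effective date is the deed date, Nov 14, 2017.
By effective date: A (Aug 8, 2016), B (Nov 29, 2016), D (Dec 1, 2016), C (Jun 28, 2017), E (Nov 14, 2017).
Since C is not senior to D, the subordination leaves the order unchanged.

A, B, D, C, E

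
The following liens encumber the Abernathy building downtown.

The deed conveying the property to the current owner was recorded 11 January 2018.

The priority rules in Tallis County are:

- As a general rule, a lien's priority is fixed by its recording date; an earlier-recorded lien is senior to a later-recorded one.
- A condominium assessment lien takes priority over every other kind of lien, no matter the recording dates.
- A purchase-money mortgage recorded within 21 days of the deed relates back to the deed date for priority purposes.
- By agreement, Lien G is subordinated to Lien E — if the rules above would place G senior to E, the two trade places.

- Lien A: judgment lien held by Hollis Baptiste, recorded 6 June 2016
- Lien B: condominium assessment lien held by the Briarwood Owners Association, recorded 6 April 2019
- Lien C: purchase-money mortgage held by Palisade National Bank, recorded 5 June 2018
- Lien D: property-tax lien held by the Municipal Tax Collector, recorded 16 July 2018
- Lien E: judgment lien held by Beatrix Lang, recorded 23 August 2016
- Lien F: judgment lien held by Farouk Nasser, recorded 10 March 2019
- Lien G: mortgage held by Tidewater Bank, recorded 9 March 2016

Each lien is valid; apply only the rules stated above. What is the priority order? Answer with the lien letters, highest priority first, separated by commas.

Effective dates: C was recorded 145 days after the deed — beyond 21 days — so no relation-back applies.
B is a condominium assessment lien, so it outranks all other liens regardless of date.
The other liens, earliest effective date first: G (9 March 2016), A (6 June 2016), E (23 August 2016), C (5 June 2018), D (16 July 2018), F (10 March 2019).
The subordination applies — G was senior to E — so G and E swap.

B, E, A, G, C, D, F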